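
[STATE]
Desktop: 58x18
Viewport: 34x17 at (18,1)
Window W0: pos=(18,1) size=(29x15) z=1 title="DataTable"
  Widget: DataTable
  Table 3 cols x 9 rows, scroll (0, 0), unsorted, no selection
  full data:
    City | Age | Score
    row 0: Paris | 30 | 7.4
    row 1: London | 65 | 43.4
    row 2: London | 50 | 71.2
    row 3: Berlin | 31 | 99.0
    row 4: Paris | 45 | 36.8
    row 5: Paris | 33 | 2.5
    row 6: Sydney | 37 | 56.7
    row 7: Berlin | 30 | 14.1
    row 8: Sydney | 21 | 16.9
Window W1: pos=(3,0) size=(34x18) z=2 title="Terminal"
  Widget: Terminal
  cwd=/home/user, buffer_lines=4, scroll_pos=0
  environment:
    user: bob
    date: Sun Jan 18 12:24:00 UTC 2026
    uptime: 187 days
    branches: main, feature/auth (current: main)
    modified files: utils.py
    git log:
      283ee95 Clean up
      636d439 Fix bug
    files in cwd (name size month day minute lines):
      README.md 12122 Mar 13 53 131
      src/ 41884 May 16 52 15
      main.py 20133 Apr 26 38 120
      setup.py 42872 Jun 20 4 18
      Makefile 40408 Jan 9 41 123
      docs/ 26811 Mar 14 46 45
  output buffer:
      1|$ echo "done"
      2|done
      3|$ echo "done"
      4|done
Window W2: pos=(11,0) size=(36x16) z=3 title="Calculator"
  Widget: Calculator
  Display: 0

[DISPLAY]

lator                       ┃     
────────────────────────────┨     
                           0┃     
──┬───┬───┐                 ┃     
8 │ 9 │ ÷ │                 ┃     
──┼───┼───┤                 ┃     
5 │ 6 │ × │                 ┃     
──┼───┼───┤                 ┃     
2 │ 3 │ - │                 ┃     
──┼───┼───┤                 ┃     
. │ = │ + │                 ┃     
──┼───┼───┤                 ┃     
MC│ MR│ M+│                 ┃     
──┴───┴───┘                 ┃     
━━━━━━━━━━━━━━━━━━━━━━━━━━━━┛     
                  ┃               
━━━━━━━━━━━━━━━━━━┛               


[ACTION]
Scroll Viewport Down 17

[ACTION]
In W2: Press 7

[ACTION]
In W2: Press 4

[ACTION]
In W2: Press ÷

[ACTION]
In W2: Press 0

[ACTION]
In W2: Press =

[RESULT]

lator                       ┃     
────────────────────────────┨     
                       Error┃     
──┬───┬───┐                 ┃     
8 │ 9 │ ÷ │                 ┃     
──┼───┼───┤                 ┃     
5 │ 6 │ × │                 ┃     
──┼───┼───┤                 ┃     
2 │ 3 │ - │                 ┃     
──┼───┼───┤                 ┃     
. │ = │ + │                 ┃     
──┼───┼───┤                 ┃     
MC│ MR│ M+│                 ┃     
──┴───┴───┘                 ┃     
━━━━━━━━━━━━━━━━━━━━━━━━━━━━┛     
                  ┃               
━━━━━━━━━━━━━━━━━━┛               


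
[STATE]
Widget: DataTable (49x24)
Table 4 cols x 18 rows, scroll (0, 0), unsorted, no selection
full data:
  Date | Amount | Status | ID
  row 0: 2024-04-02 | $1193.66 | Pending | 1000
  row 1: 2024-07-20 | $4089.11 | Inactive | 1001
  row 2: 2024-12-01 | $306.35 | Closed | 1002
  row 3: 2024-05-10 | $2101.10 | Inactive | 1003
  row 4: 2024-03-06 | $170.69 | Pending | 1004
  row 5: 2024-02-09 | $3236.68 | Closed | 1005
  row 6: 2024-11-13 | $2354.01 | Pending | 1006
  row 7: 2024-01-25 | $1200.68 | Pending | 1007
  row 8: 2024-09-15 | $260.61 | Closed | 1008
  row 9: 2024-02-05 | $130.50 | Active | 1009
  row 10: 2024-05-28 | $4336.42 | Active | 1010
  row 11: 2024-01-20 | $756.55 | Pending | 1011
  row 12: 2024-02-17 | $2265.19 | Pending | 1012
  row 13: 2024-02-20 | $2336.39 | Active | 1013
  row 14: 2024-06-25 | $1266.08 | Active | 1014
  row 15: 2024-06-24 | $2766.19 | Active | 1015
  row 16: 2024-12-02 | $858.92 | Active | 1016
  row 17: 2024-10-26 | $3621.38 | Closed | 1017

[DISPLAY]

Date      │Amount  │Status  │ID                  
──────────┼────────┼────────┼────                
2024-04-02│$1193.66│Pending │1000                
2024-07-20│$4089.11│Inactive│1001                
2024-12-01│$306.35 │Closed  │1002                
2024-05-10│$2101.10│Inactive│1003                
2024-03-06│$170.69 │Pending │1004                
2024-02-09│$3236.68│Closed  │1005                
2024-11-13│$2354.01│Pending │1006                
2024-01-25│$1200.68│Pending │1007                
2024-09-15│$260.61 │Closed  │1008                
2024-02-05│$130.50 │Active  │1009                
2024-05-28│$4336.42│Active  │1010                
2024-01-20│$756.55 │Pending │1011                
2024-02-17│$2265.19│Pending │1012                
2024-02-20│$2336.39│Active  │1013                
2024-06-25│$1266.08│Active  │1014                
2024-06-24│$2766.19│Active  │1015                
2024-12-02│$858.92 │Active  │1016                
2024-10-26│$3621.38│Closed  │1017                
                                                 
                                                 
                                                 
                                                 


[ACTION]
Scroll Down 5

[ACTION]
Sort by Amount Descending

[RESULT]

Date      │Amount ▼│Status  │ID                  
──────────┼────────┼────────┼────                
2024-05-28│$4336.42│Active  │1010                
2024-07-20│$4089.11│Inactive│1001                
2024-10-26│$3621.38│Closed  │1017                
2024-02-09│$3236.68│Closed  │1005                
2024-06-24│$2766.19│Active  │1015                
2024-11-13│$2354.01│Pending │1006                
2024-02-20│$2336.39│Active  │1013                
2024-02-17│$2265.19│Pending │1012                
2024-05-10│$2101.10│Inactive│1003                
2024-06-25│$1266.08│Active  │1014                
2024-01-25│$1200.68│Pending │1007                
2024-04-02│$1193.66│Pending │1000                
2024-12-02│$858.92 │Active  │1016                
2024-01-20│$756.55 │Pending │1011                
2024-12-01│$306.35 │Closed  │1002                
2024-09-15│$260.61 │Closed  │1008                
2024-03-06│$170.69 │Pending │1004                
2024-02-05│$130.50 │Active  │1009                
                                                 
                                                 
                                                 
                                                 


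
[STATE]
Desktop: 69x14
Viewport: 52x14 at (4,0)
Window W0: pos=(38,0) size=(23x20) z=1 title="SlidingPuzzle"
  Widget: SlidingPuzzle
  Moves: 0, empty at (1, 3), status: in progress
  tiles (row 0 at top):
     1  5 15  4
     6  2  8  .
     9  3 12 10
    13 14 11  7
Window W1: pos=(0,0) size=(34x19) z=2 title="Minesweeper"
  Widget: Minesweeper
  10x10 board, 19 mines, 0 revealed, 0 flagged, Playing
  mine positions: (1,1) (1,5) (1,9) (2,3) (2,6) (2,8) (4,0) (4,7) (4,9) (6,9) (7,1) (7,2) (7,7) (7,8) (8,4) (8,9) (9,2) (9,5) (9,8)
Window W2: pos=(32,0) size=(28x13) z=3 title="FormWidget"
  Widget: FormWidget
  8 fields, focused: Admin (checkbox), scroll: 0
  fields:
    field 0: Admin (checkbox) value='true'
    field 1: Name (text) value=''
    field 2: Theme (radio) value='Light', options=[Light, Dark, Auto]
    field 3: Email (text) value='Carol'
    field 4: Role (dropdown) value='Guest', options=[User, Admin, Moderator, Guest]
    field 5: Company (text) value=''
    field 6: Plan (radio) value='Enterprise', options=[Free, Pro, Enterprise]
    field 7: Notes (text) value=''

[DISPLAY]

━━━━━━━━━━━━━━━━━━━━━━━━━━━━┏━━━━━━━━━━━━━━━━━━━━━━━
nesweeper                   ┃ FormWidget            
────────────────────────────┠───────────────────────
■■■■■■■                     ┃> Admin:      [x]      
■■■■■■■                     ┃  Name:       [        
■■■■■■■                     ┃  Theme:      (●) Light
■■■■■■■                     ┃  Email:      [Carol   
■■■■■■■                     ┃  Role:       [Guest   
■■■■■■■                     ┃  Company:    [        
■■■■■■■                     ┃  Plan:       ( ) Free 
■■■■■■■                     ┃  Notes:      [        
■■■■■■■                     ┃                       
■■■■■■■                     ┗━━━━━━━━━━━━━━━━━━━━━━━
                             ┃    ┃                 


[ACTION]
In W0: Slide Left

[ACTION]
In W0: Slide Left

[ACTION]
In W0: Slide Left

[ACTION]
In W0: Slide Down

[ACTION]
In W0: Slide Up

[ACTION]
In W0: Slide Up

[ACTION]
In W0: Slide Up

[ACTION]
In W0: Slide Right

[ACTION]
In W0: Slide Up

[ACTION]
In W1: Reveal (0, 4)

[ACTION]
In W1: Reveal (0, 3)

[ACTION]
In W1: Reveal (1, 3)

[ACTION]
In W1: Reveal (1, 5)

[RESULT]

━━━━━━━━━━━━━━━━━━━━━━━━━━━━┏━━━━━━━━━━━━━━━━━━━━━━━
nesweeper                   ┃ FormWidget            
────────────────────────────┠───────────────────────
 1■■■■■                     ┃> Admin:      [x]      
12✹■■■✹                     ┃  Name:       [        
✹■■✹■✹■                     ┃  Theme:      (●) Light
■■■■■■■                     ┃  Email:      [Carol   
■■■■✹■✹                     ┃  Role:       [Guest   
■■■■■■■                     ┃  Company:    [        
■■■■■■✹                     ┃  Plan:       ( ) Free 
■■■■✹✹■                     ┃  Notes:      [        
■✹■■■■✹                     ┃                       
■■✹■■✹■                     ┗━━━━━━━━━━━━━━━━━━━━━━━
                             ┃    ┃                 


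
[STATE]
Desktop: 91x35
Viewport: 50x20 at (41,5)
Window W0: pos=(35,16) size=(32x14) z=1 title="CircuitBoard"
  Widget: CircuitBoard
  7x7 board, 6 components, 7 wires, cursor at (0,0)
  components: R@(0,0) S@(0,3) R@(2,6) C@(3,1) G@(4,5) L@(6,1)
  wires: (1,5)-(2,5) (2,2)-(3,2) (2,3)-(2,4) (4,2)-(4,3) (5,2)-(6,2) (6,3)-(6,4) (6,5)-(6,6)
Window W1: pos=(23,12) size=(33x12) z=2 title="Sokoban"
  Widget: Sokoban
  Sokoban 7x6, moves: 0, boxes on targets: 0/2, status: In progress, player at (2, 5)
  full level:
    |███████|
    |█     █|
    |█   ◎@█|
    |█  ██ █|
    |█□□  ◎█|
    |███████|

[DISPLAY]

                                                  
                                                  
                                                  
                                                  
                                                  
                                                  
                                                  
━━━━━━━━━━━━━━┓                                   
              ┃                                   
──────────────┨                                   
              ┃                                   
              ┃━━━━━━━━━━┓                        
              ┃          ┃                        
              ┃──────────┨                        
              ┃          ┃                        
              ┃          ┃                        
              ┃          ┃                        
              ┃    ·     ┃                        
━━━━━━━━━━━━━━┛    │     ┃                        
       ·   · ─ ·   ·   R ┃                        


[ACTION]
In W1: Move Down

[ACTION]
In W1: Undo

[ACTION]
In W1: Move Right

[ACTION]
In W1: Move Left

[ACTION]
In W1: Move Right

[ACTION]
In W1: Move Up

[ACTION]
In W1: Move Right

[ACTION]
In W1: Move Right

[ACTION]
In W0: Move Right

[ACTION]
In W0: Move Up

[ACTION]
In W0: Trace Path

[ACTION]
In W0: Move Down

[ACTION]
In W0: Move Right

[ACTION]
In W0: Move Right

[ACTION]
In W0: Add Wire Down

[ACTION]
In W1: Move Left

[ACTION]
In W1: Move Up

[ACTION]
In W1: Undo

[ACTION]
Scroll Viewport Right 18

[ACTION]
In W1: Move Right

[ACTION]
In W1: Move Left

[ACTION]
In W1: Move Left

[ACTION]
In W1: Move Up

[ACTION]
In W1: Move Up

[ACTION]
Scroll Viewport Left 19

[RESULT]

                                                  
                                                  
                                                  
                                                  
                                                  
                                                  
                                                  
 ┏━━━━━━━━━━━━━━━━━━━━━━━━━━━━━━━┓                
 ┃ Sokoban                       ┃                
 ┠───────────────────────────────┨                
 ┃███████                        ┃                
 ┃█  @  █                        ┃━━━━━━━━━━┓     
 ┃█   ◎ █                        ┃          ┃     
 ┃█  ██ █                        ┃──────────┨     
 ┃█□□  ◎█                        ┃          ┃     
 ┃███████                        ┃          ┃     
 ┃Moves: 5  0/2                  ┃          ┃     
 ┃                               ┃    ·     ┃     
 ┗━━━━━━━━━━━━━━━━━━━━━━━━━━━━━━━┛    │     ┃     
             ┃2           ·   · ─ ·   ·   R ┃     


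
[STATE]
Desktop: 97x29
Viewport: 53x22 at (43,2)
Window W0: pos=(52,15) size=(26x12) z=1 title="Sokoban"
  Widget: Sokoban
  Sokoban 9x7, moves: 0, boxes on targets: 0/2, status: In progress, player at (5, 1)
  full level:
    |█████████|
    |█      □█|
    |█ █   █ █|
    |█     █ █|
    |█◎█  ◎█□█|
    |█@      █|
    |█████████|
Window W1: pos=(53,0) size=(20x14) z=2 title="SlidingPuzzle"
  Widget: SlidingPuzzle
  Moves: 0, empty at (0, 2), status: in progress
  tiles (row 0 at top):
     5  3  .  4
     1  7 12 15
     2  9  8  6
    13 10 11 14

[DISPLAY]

          ┠──────────────────┨                       
          ┃┌────┬────┬────┬──┃                       
          ┃│  5 │  3 │    │  ┃                       
          ┃├────┼────┼────┼──┃                       
          ┃│  1 │  7 │ 12 │ 1┃                       
          ┃├────┼────┼────┼──┃                       
          ┃│  2 │  9 │  8 │  ┃                       
          ┃├────┼────┼────┼──┃                       
          ┃│ 13 │ 10 │ 11 │ 1┃                       
          ┃└────┴────┴────┴──┃                       
          ┃Moves: 0          ┃                       
          ┗━━━━━━━━━━━━━━━━━━┛                       
                                                     
         ┏━━━━━━━━━━━━━━━━━━━━━━━━┓                  
         ┃ Sokoban                ┃                  
         ┠────────────────────────┨                  
         ┃█████████               ┃                  
         ┃█      □█               ┃                  
         ┃█ █   █ █               ┃                  
         ┃█     █ █               ┃                  
         ┃█◎█  ◎█□█               ┃                  
         ┃█@      █               ┃                  


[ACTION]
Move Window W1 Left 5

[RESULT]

     ┠──────────────────┨                            
     ┃┌────┬────┬────┬──┃                            
     ┃│  5 │  3 │    │  ┃                            
     ┃├────┼────┼────┼──┃                            
     ┃│  1 │  7 │ 12 │ 1┃                            
     ┃├────┼────┼────┼──┃                            
     ┃│  2 │  9 │  8 │  ┃                            
     ┃├────┼────┼────┼──┃                            
     ┃│ 13 │ 10 │ 11 │ 1┃                            
     ┃└────┴────┴────┴──┃                            
     ┃Moves: 0          ┃                            
     ┗━━━━━━━━━━━━━━━━━━┛                            
                                                     
         ┏━━━━━━━━━━━━━━━━━━━━━━━━┓                  
         ┃ Sokoban                ┃                  
         ┠────────────────────────┨                  
         ┃█████████               ┃                  
         ┃█      □█               ┃                  
         ┃█ █   █ █               ┃                  
         ┃█     █ █               ┃                  
         ┃█◎█  ◎█□█               ┃                  
         ┃█@      █               ┃                  


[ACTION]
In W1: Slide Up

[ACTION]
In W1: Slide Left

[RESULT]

     ┠──────────────────┨                            
     ┃┌────┬────┬────┬──┃                            
     ┃│  5 │  3 │ 12 │  ┃                            
     ┃├────┼────┼────┼──┃                            
     ┃│  1 │  7 │ 15 │  ┃                            
     ┃├────┼────┼────┼──┃                            
     ┃│  2 │  9 │  8 │  ┃                            
     ┃├────┼────┼────┼──┃                            
     ┃│ 13 │ 10 │ 11 │ 1┃                            
     ┃└────┴────┴────┴──┃                            
     ┃Moves: 2          ┃                            
     ┗━━━━━━━━━━━━━━━━━━┛                            
                                                     
         ┏━━━━━━━━━━━━━━━━━━━━━━━━┓                  
         ┃ Sokoban                ┃                  
         ┠────────────────────────┨                  
         ┃█████████               ┃                  
         ┃█      □█               ┃                  
         ┃█ █   █ █               ┃                  
         ┃█     █ █               ┃                  
         ┃█◎█  ◎█□█               ┃                  
         ┃█@      █               ┃                  


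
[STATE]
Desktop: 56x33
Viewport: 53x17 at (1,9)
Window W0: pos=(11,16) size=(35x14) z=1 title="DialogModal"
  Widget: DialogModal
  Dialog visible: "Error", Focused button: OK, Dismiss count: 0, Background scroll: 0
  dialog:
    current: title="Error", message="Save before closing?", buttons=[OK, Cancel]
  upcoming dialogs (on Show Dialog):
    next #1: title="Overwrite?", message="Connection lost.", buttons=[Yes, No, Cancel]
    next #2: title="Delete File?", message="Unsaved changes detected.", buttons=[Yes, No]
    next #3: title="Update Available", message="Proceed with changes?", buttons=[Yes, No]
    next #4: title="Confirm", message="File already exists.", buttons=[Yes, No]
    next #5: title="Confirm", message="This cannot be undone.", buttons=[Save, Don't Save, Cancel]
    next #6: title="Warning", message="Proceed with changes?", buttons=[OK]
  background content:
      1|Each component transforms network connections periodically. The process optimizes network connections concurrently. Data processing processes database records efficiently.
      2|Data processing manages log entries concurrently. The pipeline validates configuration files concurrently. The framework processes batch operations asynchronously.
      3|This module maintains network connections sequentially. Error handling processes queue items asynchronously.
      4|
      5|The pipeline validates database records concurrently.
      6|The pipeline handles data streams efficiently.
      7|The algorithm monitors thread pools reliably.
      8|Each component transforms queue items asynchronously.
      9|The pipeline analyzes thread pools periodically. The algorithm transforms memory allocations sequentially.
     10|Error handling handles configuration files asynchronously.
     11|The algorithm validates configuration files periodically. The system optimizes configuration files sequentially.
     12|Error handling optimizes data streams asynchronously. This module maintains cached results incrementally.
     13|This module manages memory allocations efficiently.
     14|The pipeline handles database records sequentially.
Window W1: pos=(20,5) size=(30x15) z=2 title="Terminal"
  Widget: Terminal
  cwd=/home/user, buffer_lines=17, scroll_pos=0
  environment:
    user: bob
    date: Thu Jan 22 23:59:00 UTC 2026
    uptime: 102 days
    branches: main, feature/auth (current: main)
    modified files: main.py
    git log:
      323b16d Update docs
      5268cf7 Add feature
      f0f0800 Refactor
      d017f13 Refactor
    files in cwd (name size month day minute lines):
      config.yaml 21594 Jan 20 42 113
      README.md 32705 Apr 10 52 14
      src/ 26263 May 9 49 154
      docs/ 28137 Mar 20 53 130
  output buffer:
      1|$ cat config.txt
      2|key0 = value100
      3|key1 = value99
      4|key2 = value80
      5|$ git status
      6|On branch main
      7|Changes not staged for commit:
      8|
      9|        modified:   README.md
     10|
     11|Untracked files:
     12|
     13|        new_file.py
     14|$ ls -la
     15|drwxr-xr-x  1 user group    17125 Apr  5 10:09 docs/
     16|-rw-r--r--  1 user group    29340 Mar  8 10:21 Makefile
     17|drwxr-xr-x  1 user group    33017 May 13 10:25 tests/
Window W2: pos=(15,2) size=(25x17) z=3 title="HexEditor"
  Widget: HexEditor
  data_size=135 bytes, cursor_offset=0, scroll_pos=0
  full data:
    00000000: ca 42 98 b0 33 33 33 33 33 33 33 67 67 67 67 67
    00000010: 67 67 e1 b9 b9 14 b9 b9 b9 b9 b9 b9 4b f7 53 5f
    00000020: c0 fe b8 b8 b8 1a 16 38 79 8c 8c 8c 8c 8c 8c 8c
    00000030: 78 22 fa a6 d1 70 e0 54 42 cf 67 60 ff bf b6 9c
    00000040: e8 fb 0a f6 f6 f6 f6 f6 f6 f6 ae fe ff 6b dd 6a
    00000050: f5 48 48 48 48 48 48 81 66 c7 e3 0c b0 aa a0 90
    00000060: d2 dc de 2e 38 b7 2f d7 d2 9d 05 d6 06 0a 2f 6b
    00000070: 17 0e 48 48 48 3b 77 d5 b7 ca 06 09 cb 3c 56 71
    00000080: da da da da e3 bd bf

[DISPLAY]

              ┃00000040  e8 fb 0a f6 f┃         ┃    
              ┃00000050  f5 48 48 48 4┃         ┃    
              ┃00000060  d2 dc de 2e 3┃         ┃    
              ┃00000070  17 0e 48 48 4┃         ┃    
              ┃00000080  da da da da e┃         ┃    
              ┃                       ┃for commi┃    
              ┃                       ┃         ┃    
          ┏━━━┃                       ┃ README.m┃    
          ┃ Di┃                       ┃         ┃    
          ┠───┗━━━━━━━━━━━━━━━━━━━━━━━┛         ┃    
          ┃Each com┗━━━━━━━━━━━━━━━━━━━━━━━━━━━━┛    
          ┃Data processing manages log entri┃        
          ┃This┌──────────────────────┐k con┃        
          ┃    │        Error         │     ┃        
          ┃The │ Save before closing? │ase r┃        
          ┃The │    [OK]  Cancel      │reams┃        
          ┃The └──────────────────────┘d poo┃        


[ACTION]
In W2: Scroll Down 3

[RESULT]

              ┃00000070  17 0e 48 48 4┃         ┃    
              ┃00000080  da da da da e┃         ┃    
              ┃                       ┃         ┃    
              ┃                       ┃         ┃    
              ┃                       ┃         ┃    
              ┃                       ┃for commi┃    
              ┃                       ┃         ┃    
          ┏━━━┃                       ┃ README.m┃    
          ┃ Di┃                       ┃         ┃    
          ┠───┗━━━━━━━━━━━━━━━━━━━━━━━┛         ┃    
          ┃Each com┗━━━━━━━━━━━━━━━━━━━━━━━━━━━━┛    
          ┃Data processing manages log entri┃        
          ┃This┌──────────────────────┐k con┃        
          ┃    │        Error         │     ┃        
          ┃The │ Save before closing? │ase r┃        
          ┃The │    [OK]  Cancel      │reams┃        
          ┃The └──────────────────────┘d poo┃        


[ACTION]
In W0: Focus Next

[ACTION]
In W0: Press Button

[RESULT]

              ┃00000070  17 0e 48 48 4┃         ┃    
              ┃00000080  da da da da e┃         ┃    
              ┃                       ┃         ┃    
              ┃                       ┃         ┃    
              ┃                       ┃         ┃    
              ┃                       ┃for commi┃    
              ┃                       ┃         ┃    
          ┏━━━┃                       ┃ README.m┃    
          ┃ Di┃                       ┃         ┃    
          ┠───┗━━━━━━━━━━━━━━━━━━━━━━━┛         ┃    
          ┃Each com┗━━━━━━━━━━━━━━━━━━━━━━━━━━━━┛    
          ┃Data processing manages log entri┃        
          ┃This module maintains network con┃        
          ┃                                 ┃        
          ┃The pipeline validates database r┃        
          ┃The pipeline handles data streams┃        
          ┃The algorithm monitors thread poo┃        


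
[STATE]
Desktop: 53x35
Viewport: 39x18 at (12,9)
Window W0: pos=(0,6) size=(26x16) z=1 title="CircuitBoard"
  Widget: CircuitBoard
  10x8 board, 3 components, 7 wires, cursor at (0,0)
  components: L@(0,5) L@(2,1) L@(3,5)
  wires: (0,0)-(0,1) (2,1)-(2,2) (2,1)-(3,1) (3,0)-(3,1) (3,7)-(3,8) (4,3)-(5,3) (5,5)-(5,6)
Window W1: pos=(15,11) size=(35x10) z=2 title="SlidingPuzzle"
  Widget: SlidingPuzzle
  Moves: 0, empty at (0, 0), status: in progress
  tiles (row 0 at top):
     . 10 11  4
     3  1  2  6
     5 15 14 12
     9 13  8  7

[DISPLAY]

4 5 6 7 8 9  ┃                         
             ┃                         
   ┏━━━━━━━━━━━━━━━━━━━━━━━━━━━━━━━━━┓ 
   ┃ SlidingPuzzle                   ┃ 
   ┠─────────────────────────────────┨ 
 · ┃┌────┬────┬────┬────┐            ┃ 
   ┃│    │ 10 │ 11 │  4 │            ┃ 
   ┃├────┼────┼────┼────┤            ┃ 
   ┃│  3 │  1 │  2 │  6 │            ┃ 
   ┃├────┼────┼────┼────┤            ┃ 
   ┃│  5 │ 15 │ 14 │ 12 │            ┃ 
   ┗━━━━━━━━━━━━━━━━━━━━━━━━━━━━━━━━━┛ 
━━━━━━━━━━━━━┛                         
                                       
                                       
                                       
                                       
                                       


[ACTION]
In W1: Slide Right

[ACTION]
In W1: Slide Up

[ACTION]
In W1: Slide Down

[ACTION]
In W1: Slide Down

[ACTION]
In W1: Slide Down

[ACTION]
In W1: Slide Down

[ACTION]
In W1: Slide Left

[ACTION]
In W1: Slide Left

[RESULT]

4 5 6 7 8 9  ┃                         
             ┃                         
   ┏━━━━━━━━━━━━━━━━━━━━━━━━━━━━━━━━━┓ 
   ┃ SlidingPuzzle                   ┃ 
   ┠─────────────────────────────────┨ 
 · ┃┌────┬────┬────┬────┐            ┃ 
   ┃│ 10 │ 11 │    │  4 │            ┃ 
   ┃├────┼────┼────┼────┤            ┃ 
   ┃│  3 │  1 │  2 │  6 │            ┃ 
   ┃├────┼────┼────┼────┤            ┃ 
   ┃│  5 │ 15 │ 14 │ 12 │            ┃ 
   ┗━━━━━━━━━━━━━━━━━━━━━━━━━━━━━━━━━┛ 
━━━━━━━━━━━━━┛                         
                                       
                                       
                                       
                                       
                                       


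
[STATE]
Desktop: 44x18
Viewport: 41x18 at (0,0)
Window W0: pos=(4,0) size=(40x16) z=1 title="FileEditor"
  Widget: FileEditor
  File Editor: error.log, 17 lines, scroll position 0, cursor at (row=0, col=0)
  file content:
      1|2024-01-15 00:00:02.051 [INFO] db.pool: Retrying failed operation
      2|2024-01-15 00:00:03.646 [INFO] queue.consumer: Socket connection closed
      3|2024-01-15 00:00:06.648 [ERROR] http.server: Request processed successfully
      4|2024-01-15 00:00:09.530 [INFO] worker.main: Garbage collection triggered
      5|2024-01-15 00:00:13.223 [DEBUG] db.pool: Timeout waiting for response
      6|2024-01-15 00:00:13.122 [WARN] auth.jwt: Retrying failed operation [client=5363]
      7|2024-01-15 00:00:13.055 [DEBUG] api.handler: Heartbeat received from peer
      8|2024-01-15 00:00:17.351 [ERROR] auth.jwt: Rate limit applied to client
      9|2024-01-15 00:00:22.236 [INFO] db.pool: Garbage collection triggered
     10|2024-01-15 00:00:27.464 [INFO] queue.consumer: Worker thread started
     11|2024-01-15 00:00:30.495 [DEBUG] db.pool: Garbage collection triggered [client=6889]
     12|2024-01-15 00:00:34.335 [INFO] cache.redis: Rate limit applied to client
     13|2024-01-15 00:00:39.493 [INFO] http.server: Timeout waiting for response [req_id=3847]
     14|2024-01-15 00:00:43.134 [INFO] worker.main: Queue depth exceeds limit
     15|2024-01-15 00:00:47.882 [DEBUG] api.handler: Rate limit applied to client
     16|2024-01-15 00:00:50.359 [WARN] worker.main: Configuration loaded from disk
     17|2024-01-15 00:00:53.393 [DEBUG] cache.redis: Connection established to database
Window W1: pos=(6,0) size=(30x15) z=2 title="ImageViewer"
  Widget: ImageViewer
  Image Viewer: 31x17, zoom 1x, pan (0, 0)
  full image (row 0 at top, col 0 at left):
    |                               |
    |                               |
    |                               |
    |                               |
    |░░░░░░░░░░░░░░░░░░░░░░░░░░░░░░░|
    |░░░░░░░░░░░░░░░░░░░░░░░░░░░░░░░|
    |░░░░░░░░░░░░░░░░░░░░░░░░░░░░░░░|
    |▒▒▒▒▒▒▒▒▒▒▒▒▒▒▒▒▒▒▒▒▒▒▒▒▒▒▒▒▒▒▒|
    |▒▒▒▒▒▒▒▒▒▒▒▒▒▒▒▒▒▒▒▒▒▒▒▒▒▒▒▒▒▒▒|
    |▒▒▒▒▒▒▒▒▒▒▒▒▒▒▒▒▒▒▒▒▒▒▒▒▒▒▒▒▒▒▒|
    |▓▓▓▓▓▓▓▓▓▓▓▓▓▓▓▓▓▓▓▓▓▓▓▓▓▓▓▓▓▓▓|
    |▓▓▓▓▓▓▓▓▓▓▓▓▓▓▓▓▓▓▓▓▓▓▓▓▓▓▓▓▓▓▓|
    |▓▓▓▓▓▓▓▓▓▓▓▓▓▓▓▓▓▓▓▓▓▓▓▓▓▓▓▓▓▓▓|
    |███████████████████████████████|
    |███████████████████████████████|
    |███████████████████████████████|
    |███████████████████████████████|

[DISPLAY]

    ┏━┏━━━━━━━━━━━━━━━━━━━━━━━━━━━━┓━━━━━
    ┃ ┃ ImageViewer                ┃     
    ┠─┠────────────────────────────┨─────
    ┃█┃                            ┃db.po
    ┃2┃                            ┃queue
    ┃2┃                            ┃ http
    ┃2┃                            ┃worke
    ┃2┃░░░░░░░░░░░░░░░░░░░░░░░░░░░░┃ db.p
    ┃2┃░░░░░░░░░░░░░░░░░░░░░░░░░░░░┃auth.
    ┃2┃░░░░░░░░░░░░░░░░░░░░░░░░░░░░┃ api.
    ┃2┃▒▒▒▒▒▒▒▒▒▒▒▒▒▒▒▒▒▒▒▒▒▒▒▒▒▒▒▒┃ auth
    ┃2┃▒▒▒▒▒▒▒▒▒▒▒▒▒▒▒▒▒▒▒▒▒▒▒▒▒▒▒▒┃db.po
    ┃2┃▒▒▒▒▒▒▒▒▒▒▒▒▒▒▒▒▒▒▒▒▒▒▒▒▒▒▒▒┃queue
    ┃2┃▓▓▓▓▓▓▓▓▓▓▓▓▓▓▓▓▓▓▓▓▓▓▓▓▓▓▓▓┃ db.p
    ┃2┗━━━━━━━━━━━━━━━━━━━━━━━━━━━━┛cache
    ┗━━━━━━━━━━━━━━━━━━━━━━━━━━━━━━━━━━━━
                                         
                                         


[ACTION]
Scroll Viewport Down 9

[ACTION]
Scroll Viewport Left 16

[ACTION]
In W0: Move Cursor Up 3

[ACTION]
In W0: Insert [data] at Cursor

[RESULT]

    ┏━┏━━━━━━━━━━━━━━━━━━━━━━━━━━━━┓━━━━━
    ┃ ┃ ImageViewer                ┃     
    ┠─┠────────────────────────────┨─────
    ┃d┃                            ┃FO] d
    ┃2┃                            ┃queue
    ┃2┃                            ┃ http
    ┃2┃                            ┃worke
    ┃2┃░░░░░░░░░░░░░░░░░░░░░░░░░░░░┃ db.p
    ┃2┃░░░░░░░░░░░░░░░░░░░░░░░░░░░░┃auth.
    ┃2┃░░░░░░░░░░░░░░░░░░░░░░░░░░░░┃ api.
    ┃2┃▒▒▒▒▒▒▒▒▒▒▒▒▒▒▒▒▒▒▒▒▒▒▒▒▒▒▒▒┃ auth
    ┃2┃▒▒▒▒▒▒▒▒▒▒▒▒▒▒▒▒▒▒▒▒▒▒▒▒▒▒▒▒┃db.po
    ┃2┃▒▒▒▒▒▒▒▒▒▒▒▒▒▒▒▒▒▒▒▒▒▒▒▒▒▒▒▒┃queue
    ┃2┃▓▓▓▓▓▓▓▓▓▓▓▓▓▓▓▓▓▓▓▓▓▓▓▓▓▓▓▓┃ db.p
    ┃2┗━━━━━━━━━━━━━━━━━━━━━━━━━━━━┛cache
    ┗━━━━━━━━━━━━━━━━━━━━━━━━━━━━━━━━━━━━
                                         
                                         


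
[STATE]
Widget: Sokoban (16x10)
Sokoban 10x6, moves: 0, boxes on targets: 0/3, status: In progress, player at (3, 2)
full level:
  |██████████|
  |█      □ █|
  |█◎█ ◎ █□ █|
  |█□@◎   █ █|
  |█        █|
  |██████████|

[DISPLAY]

██████████      
█      □ █      
█◎█ ◎ █□ █      
█□@◎   █ █      
█        █      
██████████      
Moves: 0  0/3   
                
                
                


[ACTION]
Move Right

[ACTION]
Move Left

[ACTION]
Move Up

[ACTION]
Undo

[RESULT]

██████████      
█      □ █      
█◎█ ◎ █□ █      
█□ +   █ █      
█        █      
██████████      
Moves: 1  0/3   
                
                
                


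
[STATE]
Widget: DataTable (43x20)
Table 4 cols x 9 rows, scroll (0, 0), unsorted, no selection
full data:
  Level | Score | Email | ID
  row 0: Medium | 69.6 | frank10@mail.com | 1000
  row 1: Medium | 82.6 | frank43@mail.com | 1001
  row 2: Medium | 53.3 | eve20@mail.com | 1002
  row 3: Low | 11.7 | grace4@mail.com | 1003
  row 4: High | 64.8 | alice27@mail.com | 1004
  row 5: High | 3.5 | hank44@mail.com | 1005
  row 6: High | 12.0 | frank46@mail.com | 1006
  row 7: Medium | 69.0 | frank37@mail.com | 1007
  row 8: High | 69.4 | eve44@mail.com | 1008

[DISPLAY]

Level │Score│Email           │ID           
──────┼─────┼────────────────┼────         
Medium│69.6 │frank10@mail.com│1000         
Medium│82.6 │frank43@mail.com│1001         
Medium│53.3 │eve20@mail.com  │1002         
Low   │11.7 │grace4@mail.com │1003         
High  │64.8 │alice27@mail.com│1004         
High  │3.5  │hank44@mail.com │1005         
High  │12.0 │frank46@mail.com│1006         
Medium│69.0 │frank37@mail.com│1007         
High  │69.4 │eve44@mail.com  │1008         
                                           
                                           
                                           
                                           
                                           
                                           
                                           
                                           
                                           


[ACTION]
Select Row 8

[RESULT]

Level │Score│Email           │ID           
──────┼─────┼────────────────┼────         
Medium│69.6 │frank10@mail.com│1000         
Medium│82.6 │frank43@mail.com│1001         
Medium│53.3 │eve20@mail.com  │1002         
Low   │11.7 │grace4@mail.com │1003         
High  │64.8 │alice27@mail.com│1004         
High  │3.5  │hank44@mail.com │1005         
High  │12.0 │frank46@mail.com│1006         
Medium│69.0 │frank37@mail.com│1007         
>igh  │69.4 │eve44@mail.com  │1008         
                                           
                                           
                                           
                                           
                                           
                                           
                                           
                                           
                                           


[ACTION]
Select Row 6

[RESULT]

Level │Score│Email           │ID           
──────┼─────┼────────────────┼────         
Medium│69.6 │frank10@mail.com│1000         
Medium│82.6 │frank43@mail.com│1001         
Medium│53.3 │eve20@mail.com  │1002         
Low   │11.7 │grace4@mail.com │1003         
High  │64.8 │alice27@mail.com│1004         
High  │3.5  │hank44@mail.com │1005         
>igh  │12.0 │frank46@mail.com│1006         
Medium│69.0 │frank37@mail.com│1007         
High  │69.4 │eve44@mail.com  │1008         
                                           
                                           
                                           
                                           
                                           
                                           
                                           
                                           
                                           


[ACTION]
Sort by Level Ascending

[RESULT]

Level▲│Score│Email           │ID           
──────┼─────┼────────────────┼────         
High  │64.8 │alice27@mail.com│1004         
High  │3.5  │hank44@mail.com │1005         
High  │12.0 │frank46@mail.com│1006         
High  │69.4 │eve44@mail.com  │1008         
Low   │11.7 │grace4@mail.com │1003         
Medium│69.6 │frank10@mail.com│1000         
>edium│82.6 │frank43@mail.com│1001         
Medium│53.3 │eve20@mail.com  │1002         
Medium│69.0 │frank37@mail.com│1007         
                                           
                                           
                                           
                                           
                                           
                                           
                                           
                                           
                                           


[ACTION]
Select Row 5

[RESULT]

Level▲│Score│Email           │ID           
──────┼─────┼────────────────┼────         
High  │64.8 │alice27@mail.com│1004         
High  │3.5  │hank44@mail.com │1005         
High  │12.0 │frank46@mail.com│1006         
High  │69.4 │eve44@mail.com  │1008         
Low   │11.7 │grace4@mail.com │1003         
>edium│69.6 │frank10@mail.com│1000         
Medium│82.6 │frank43@mail.com│1001         
Medium│53.3 │eve20@mail.com  │1002         
Medium│69.0 │frank37@mail.com│1007         
                                           
                                           
                                           
                                           
                                           
                                           
                                           
                                           
                                           


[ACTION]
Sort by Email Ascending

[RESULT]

Level │Score│Email          ▲│ID           
──────┼─────┼────────────────┼────         
High  │64.8 │alice27@mail.com│1004         
Medium│53.3 │eve20@mail.com  │1002         
High  │69.4 │eve44@mail.com  │1008         
Medium│69.6 │frank10@mail.com│1000         
Medium│69.0 │frank37@mail.com│1007         
>edium│82.6 │frank43@mail.com│1001         
High  │12.0 │frank46@mail.com│1006         
Low   │11.7 │grace4@mail.com │1003         
High  │3.5  │hank44@mail.com │1005         
                                           
                                           
                                           
                                           
                                           
                                           
                                           
                                           
                                           
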